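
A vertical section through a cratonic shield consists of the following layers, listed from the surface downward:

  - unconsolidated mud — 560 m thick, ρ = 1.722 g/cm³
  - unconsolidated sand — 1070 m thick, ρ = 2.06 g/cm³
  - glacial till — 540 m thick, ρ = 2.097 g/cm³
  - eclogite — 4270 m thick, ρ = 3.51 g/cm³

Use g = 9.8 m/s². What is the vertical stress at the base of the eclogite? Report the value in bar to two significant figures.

1900 bar

unconsolidated mud: 1722 kg/m³ × 9.8 m/s² × 560 m = 9.450×10^6 Pa = 94.50 bar
unconsolidated sand: 2060 kg/m³ × 9.8 m/s² × 1070 m = 2.160×10^7 Pa = 216.0 bar
glacial till: 2097 kg/m³ × 9.8 m/s² × 540 m = 1.110×10^7 Pa = 111.0 bar
eclogite: 3510 kg/m³ × 9.8 m/s² × 4270 m = 1.469×10^8 Pa = 1469 bar
Total = 94.50 + 216.0 + 111.0 + 1469 = 1890.3 bar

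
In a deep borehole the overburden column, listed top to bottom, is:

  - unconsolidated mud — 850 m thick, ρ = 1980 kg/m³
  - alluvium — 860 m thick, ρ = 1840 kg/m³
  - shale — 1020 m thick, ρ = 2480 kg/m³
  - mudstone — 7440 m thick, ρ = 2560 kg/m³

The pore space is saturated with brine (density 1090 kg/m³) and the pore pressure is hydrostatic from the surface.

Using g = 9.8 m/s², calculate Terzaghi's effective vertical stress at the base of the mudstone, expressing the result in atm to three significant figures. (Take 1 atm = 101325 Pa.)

Overburden (lithostatic) stress σ_v:
unconsolidated mud: 1980 kg/m³ × 9.8 m/s² × 850 m = 1.649×10^7 Pa = 16.49 MPa
alluvium: 1840 kg/m³ × 9.8 m/s² × 860 m = 1.551×10^7 Pa = 15.51 MPa
shale: 2480 kg/m³ × 9.8 m/s² × 1020 m = 2.479×10^7 Pa = 24.79 MPa
mudstone: 2560 kg/m³ × 9.8 m/s² × 7440 m = 1.867×10^8 Pa = 186.7 MPa
Total = 16.49 + 15.51 + 24.79 + 186.7 = 243.45 MPa
Pore pressure P_p = 1090 kg/m³ × 9.8 m/s² × 10170 m = 1.086×10^8 Pa = 108.6 MPa
Effective stress σ' = σ_v − P_p = 243.4 − 108.6 = 134.81 MPa = 1330.5 atm

1330 atm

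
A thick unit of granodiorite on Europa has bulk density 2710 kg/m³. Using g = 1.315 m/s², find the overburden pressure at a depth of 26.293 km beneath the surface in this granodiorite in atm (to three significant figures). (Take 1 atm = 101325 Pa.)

925 atm

granodiorite: 2710 kg/m³ × 1.315 m/s² × 26293 m = 9.370×10^7 Pa = 924.7 atm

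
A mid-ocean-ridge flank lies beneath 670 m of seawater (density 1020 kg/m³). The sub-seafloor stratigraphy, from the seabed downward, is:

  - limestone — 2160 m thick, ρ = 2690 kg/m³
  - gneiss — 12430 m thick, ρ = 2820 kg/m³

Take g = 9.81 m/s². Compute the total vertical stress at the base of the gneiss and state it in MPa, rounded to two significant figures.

seawater: 1020 kg/m³ × 9.81 m/s² × 670 m = 6.704×10^6 Pa = 6.704 MPa
limestone: 2690 kg/m³ × 9.81 m/s² × 2160 m = 5.700×10^7 Pa = 57.00 MPa
gneiss: 2820 kg/m³ × 9.81 m/s² × 12430 m = 3.439×10^8 Pa = 343.9 MPa
Total = 6.704 + 57.00 + 343.9 = 407.57 MPa

410 MPa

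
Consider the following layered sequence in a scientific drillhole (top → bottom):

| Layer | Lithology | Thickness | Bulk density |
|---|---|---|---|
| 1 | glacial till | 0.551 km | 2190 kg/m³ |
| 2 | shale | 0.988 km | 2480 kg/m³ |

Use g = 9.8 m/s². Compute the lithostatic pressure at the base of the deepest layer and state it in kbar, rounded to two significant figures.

0.36 kbar

glacial till: 2190 kg/m³ × 9.8 m/s² × 551 m = 1.183×10^7 Pa = 0.1183 kbar
shale: 2480 kg/m³ × 9.8 m/s² × 988 m = 2.401×10^7 Pa = 0.2401 kbar
Total = 0.1183 + 0.2401 = 0.35838 kbar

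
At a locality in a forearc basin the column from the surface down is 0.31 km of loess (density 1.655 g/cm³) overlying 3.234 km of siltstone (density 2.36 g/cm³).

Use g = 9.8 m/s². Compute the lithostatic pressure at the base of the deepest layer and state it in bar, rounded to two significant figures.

loess: 1655 kg/m³ × 9.8 m/s² × 310 m = 5.028×10^6 Pa = 50.28 bar
siltstone: 2360 kg/m³ × 9.8 m/s² × 3234 m = 7.480×10^7 Pa = 748.0 bar
Total = 50.28 + 748.0 = 798.24 bar

800 bar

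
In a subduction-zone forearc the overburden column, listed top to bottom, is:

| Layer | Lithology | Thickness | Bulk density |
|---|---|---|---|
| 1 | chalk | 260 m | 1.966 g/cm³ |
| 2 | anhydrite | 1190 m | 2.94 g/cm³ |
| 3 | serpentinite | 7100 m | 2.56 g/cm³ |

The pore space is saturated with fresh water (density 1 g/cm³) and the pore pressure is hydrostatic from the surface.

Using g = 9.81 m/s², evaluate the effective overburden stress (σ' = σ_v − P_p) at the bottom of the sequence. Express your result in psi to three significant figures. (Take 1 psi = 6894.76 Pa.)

Overburden (lithostatic) stress σ_v:
chalk: 1966 kg/m³ × 9.81 m/s² × 260 m = 5.014×10^6 Pa = 5.014 MPa
anhydrite: 2940 kg/m³ × 9.81 m/s² × 1190 m = 3.432×10^7 Pa = 34.32 MPa
serpentinite: 2560 kg/m³ × 9.81 m/s² × 7100 m = 1.783×10^8 Pa = 178.3 MPa
Total = 5.014 + 34.32 + 178.3 = 217.64 MPa
Pore pressure P_p = 1000 kg/m³ × 9.81 m/s² × 8550 m = 8.388×10^7 Pa = 83.88 MPa
Effective stress σ' = σ_v − P_p = 217.6 − 83.88 = 133.77 MPa = 19401 psi

19400 psi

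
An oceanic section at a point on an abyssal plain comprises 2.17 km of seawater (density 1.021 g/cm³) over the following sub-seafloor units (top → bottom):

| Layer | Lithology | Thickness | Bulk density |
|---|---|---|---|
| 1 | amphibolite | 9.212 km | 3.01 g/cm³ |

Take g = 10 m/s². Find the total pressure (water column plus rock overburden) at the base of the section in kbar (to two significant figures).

seawater: 1021 kg/m³ × 10 m/s² × 2170 m = 2.216×10^7 Pa = 0.2216 kbar
amphibolite: 3010 kg/m³ × 10 m/s² × 9212 m = 2.773×10^8 Pa = 2.773 kbar
Total = 0.2216 + 2.773 = 2.9944 kbar

3.0 kbar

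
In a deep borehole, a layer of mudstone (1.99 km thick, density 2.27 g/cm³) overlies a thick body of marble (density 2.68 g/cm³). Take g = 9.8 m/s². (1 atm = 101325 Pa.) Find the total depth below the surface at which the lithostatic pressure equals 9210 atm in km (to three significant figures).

Pressure at base of upper layers: 2270×9.8×1990 = 4.427×10^7 Pa = 436.9 atm
Remaining pressure to be supplied by marble: 9.332×10^8 − 4.427×10^7 = 8.889×10^8 Pa
Additional depth in marble = 8.889×10^8 Pa / (2680 kg/m³ × 9.8 m/s²) = 33846 m
Total depth = 1990 m + 33846 m = 35836 m
= 35.836 km

35.8 km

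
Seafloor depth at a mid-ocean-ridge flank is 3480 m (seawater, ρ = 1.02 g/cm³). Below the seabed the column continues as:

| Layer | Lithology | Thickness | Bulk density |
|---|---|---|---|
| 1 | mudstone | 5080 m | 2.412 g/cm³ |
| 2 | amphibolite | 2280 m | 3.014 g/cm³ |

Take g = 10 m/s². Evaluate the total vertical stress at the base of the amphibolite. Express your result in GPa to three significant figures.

seawater: 1020 kg/m³ × 10 m/s² × 3480 m = 3.550×10^7 Pa = 0.03550 GPa
mudstone: 2412 kg/m³ × 10 m/s² × 5080 m = 1.225×10^8 Pa = 0.1225 GPa
amphibolite: 3014 kg/m³ × 10 m/s² × 2280 m = 6.872×10^7 Pa = 0.06872 GPa
Total = 0.03550 + 0.1225 + 0.06872 = 0.22674 GPa

0.227 GPa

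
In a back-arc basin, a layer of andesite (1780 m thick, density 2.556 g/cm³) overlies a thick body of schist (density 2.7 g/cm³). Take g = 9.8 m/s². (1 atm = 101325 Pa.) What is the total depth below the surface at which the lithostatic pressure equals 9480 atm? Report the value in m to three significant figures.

36400 m

Pressure at base of upper layers: 2556×9.8×1780 = 4.459×10^7 Pa = 440.0 atm
Remaining pressure to be supplied by schist: 9.606×10^8 − 4.459×10^7 = 9.160×10^8 Pa
Additional depth in schist = 9.160×10^8 Pa / (2700 kg/m³ × 9.8 m/s²) = 34617 m
Total depth = 1780 m + 34617 m = 36397 m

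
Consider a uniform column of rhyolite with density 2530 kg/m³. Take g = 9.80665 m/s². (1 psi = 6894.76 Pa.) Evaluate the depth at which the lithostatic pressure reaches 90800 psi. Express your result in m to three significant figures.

25200 m

h = P/(ρg) = 90800 psi / (2530 kg/m³ × 9.80665 m/s²) = 6.260×10^8 Pa / 24811 Pa/m = 25233 m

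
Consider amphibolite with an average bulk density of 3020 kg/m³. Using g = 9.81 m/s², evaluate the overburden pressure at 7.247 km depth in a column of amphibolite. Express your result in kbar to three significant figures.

2.15 kbar

amphibolite: 3020 kg/m³ × 9.81 m/s² × 7247 m = 2.147×10^8 Pa = 2.147 kbar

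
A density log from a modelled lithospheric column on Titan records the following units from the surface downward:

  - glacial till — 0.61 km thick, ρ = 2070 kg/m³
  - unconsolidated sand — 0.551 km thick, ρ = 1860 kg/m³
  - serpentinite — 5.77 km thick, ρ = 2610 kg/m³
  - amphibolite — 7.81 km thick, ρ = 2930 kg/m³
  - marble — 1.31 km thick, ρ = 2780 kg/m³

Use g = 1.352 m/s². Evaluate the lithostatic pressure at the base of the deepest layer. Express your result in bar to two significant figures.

glacial till: 2070 kg/m³ × 1.352 m/s² × 610 m = 1.707×10^6 Pa = 17.07 bar
unconsolidated sand: 1860 kg/m³ × 1.352 m/s² × 551 m = 1.386×10^6 Pa = 13.86 bar
serpentinite: 2610 kg/m³ × 1.352 m/s² × 5770 m = 2.036×10^7 Pa = 203.6 bar
amphibolite: 2930 kg/m³ × 1.352 m/s² × 7810 m = 3.094×10^7 Pa = 309.4 bar
marble: 2780 kg/m³ × 1.352 m/s² × 1310 m = 4.924×10^6 Pa = 49.24 bar
Total = 17.07 + 13.86 + 203.6 + 309.4 + 49.24 = 593.15 bar

590 bar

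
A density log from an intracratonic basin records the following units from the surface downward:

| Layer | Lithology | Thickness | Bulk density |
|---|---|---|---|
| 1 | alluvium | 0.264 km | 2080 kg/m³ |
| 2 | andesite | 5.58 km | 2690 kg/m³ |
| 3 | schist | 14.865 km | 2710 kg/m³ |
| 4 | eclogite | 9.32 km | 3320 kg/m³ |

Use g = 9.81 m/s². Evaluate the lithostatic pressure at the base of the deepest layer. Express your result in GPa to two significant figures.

0.85 GPa

alluvium: 2080 kg/m³ × 9.81 m/s² × 264 m = 5.387×10^6 Pa = 5.387×10^-3 GPa
andesite: 2690 kg/m³ × 9.81 m/s² × 5580 m = 1.473×10^8 Pa = 0.1473 GPa
schist: 2710 kg/m³ × 9.81 m/s² × 14865 m = 3.952×10^8 Pa = 0.3952 GPa
eclogite: 3320 kg/m³ × 9.81 m/s² × 9320 m = 3.035×10^8 Pa = 0.3035 GPa
Total = 5.387×10^-3 + 0.1473 + 0.3952 + 0.3035 = 0.85137 GPa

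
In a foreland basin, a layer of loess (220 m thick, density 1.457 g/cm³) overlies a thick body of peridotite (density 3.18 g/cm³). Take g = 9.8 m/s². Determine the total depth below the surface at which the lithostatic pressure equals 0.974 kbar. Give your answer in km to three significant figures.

Pressure at base of upper layers: 1457×9.8×220 = 3.141×10^6 Pa = 0.03141 kbar
Remaining pressure to be supplied by peridotite: 9.740×10^7 − 3.141×10^6 = 9.426×10^7 Pa
Additional depth in peridotite = 9.426×10^7 Pa / (3180 kg/m³ × 9.8 m/s²) = 3024.6 m
Total depth = 220 m + 3024.6 m = 3244.6 m
= 3.2446 km

3.24 km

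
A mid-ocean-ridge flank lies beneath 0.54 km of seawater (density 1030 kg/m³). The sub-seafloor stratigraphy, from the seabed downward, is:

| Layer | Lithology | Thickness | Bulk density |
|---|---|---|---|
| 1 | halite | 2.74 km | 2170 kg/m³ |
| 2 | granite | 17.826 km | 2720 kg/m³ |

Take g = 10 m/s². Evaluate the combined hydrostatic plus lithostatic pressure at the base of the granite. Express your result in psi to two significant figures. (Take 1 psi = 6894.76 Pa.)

seawater: 1030 kg/m³ × 10 m/s² × 540 m = 5.562×10^6 Pa = 806.7 psi
halite: 2170 kg/m³ × 10 m/s² × 2740 m = 5.946×10^7 Pa = 8624 psi
granite: 2720 kg/m³ × 10 m/s² × 17826 m = 4.849×10^8 Pa = 70324 psi
Total = 806.7 + 8624 + 70324 = 79754 psi

80000 psi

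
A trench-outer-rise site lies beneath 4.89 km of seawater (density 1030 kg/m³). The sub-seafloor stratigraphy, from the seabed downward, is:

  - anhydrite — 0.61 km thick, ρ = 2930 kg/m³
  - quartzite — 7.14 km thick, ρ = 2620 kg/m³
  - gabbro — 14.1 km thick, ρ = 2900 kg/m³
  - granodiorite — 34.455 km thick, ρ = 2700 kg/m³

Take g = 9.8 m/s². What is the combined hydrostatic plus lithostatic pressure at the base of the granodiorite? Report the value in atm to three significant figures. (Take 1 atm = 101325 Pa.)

seawater: 1030 kg/m³ × 9.8 m/s² × 4890 m = 4.936×10^7 Pa = 487.1 atm
anhydrite: 2930 kg/m³ × 9.8 m/s² × 610 m = 1.752×10^7 Pa = 172.9 atm
quartzite: 2620 kg/m³ × 9.8 m/s² × 7140 m = 1.833×10^8 Pa = 1809 atm
gabbro: 2900 kg/m³ × 9.8 m/s² × 14100 m = 4.007×10^8 Pa = 3955 atm
granodiorite: 2700 kg/m³ × 9.8 m/s² × 34455 m = 9.117×10^8 Pa = 8998 atm
Total = 487.1 + 172.9 + 1809 + 3955 + 8998 = 15422 atm

15400 atm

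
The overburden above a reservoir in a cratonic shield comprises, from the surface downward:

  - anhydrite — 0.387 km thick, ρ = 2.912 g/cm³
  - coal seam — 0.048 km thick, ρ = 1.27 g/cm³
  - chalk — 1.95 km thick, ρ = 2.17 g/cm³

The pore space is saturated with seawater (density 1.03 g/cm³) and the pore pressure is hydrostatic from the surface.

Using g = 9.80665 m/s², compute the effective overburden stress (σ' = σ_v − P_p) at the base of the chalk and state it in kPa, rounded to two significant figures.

Overburden (lithostatic) stress σ_v:
anhydrite: 2912 kg/m³ × 9.80665 m/s² × 387 m = 1.105×10^7 Pa = 11.05 MPa
coal seam: 1270 kg/m³ × 9.80665 m/s² × 48 m = 5.978×10^5 Pa = 0.5978 MPa
chalk: 2170 kg/m³ × 9.80665 m/s² × 1950 m = 4.150×10^7 Pa = 41.50 MPa
Total = 11.05 + 0.5978 + 41.50 = 53.146 MPa
Pore pressure P_p = 1030 kg/m³ × 9.80665 m/s² × 2385 m = 2.409×10^7 Pa = 24.09 MPa
Effective stress σ' = σ_v − P_p = 53.15 − 24.09 = 29.056 MPa = 29056 kPa

29000 kPa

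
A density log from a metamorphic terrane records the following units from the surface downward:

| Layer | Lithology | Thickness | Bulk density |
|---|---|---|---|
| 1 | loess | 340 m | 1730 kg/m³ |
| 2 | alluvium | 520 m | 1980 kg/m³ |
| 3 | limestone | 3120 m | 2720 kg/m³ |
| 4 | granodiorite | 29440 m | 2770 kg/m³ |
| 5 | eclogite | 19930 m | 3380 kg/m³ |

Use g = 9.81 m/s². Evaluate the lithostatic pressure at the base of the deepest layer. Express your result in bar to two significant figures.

16000 bar

loess: 1730 kg/m³ × 9.81 m/s² × 340 m = 5.770×10^6 Pa = 57.70 bar
alluvium: 1980 kg/m³ × 9.81 m/s² × 520 m = 1.010×10^7 Pa = 101.0 bar
limestone: 2720 kg/m³ × 9.81 m/s² × 3120 m = 8.325×10^7 Pa = 832.5 bar
granodiorite: 2770 kg/m³ × 9.81 m/s² × 29440 m = 8.000×10^8 Pa = 8000 bar
eclogite: 3380 kg/m³ × 9.81 m/s² × 19930 m = 6.608×10^8 Pa = 6608 bar
Total = 57.70 + 101.0 + 832.5 + 8000 + 6608 = 15600 bar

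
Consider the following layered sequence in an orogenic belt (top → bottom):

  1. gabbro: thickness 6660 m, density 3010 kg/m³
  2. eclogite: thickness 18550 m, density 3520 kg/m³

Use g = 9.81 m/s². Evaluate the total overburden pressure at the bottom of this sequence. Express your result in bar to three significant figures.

8370 bar

gabbro: 3010 kg/m³ × 9.81 m/s² × 6660 m = 1.967×10^8 Pa = 1967 bar
eclogite: 3520 kg/m³ × 9.81 m/s² × 18550 m = 6.406×10^8 Pa = 6406 bar
Total = 1967 + 6406 = 8372.1 bar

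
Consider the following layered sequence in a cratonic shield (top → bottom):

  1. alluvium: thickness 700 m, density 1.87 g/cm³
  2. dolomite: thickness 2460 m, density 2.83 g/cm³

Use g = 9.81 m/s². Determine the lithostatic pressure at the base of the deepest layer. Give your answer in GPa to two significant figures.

0.081 GPa

alluvium: 1870 kg/m³ × 9.81 m/s² × 700 m = 1.284×10^7 Pa = 0.01284 GPa
dolomite: 2830 kg/m³ × 9.81 m/s² × 2460 m = 6.830×10^7 Pa = 0.06830 GPa
Total = 0.01284 + 0.06830 = 0.081137 GPa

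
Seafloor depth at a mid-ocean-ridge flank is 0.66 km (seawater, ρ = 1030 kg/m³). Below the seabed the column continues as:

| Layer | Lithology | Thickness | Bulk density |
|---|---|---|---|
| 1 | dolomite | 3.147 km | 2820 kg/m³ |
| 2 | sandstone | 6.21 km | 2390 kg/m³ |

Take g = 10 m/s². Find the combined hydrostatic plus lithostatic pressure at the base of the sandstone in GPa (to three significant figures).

seawater: 1030 kg/m³ × 10 m/s² × 660 m = 6.798×10^6 Pa = 6.798×10^-3 GPa
dolomite: 2820 kg/m³ × 10 m/s² × 3147 m = 8.875×10^7 Pa = 0.08875 GPa
sandstone: 2390 kg/m³ × 10 m/s² × 6210 m = 1.484×10^8 Pa = 0.1484 GPa
Total = 6.798×10^-3 + 0.08875 + 0.1484 = 0.24396 GPa

0.244 GPa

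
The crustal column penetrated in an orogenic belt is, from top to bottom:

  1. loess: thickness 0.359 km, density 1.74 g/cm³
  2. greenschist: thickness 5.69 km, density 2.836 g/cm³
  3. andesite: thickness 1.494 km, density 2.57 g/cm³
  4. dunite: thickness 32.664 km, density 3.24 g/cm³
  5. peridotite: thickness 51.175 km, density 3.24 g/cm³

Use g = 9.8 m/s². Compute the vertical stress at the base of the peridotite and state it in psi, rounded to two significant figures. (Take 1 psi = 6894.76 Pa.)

420000 psi

loess: 1740 kg/m³ × 9.8 m/s² × 359 m = 6.122×10^6 Pa = 887.9 psi
greenschist: 2836 kg/m³ × 9.8 m/s² × 5690 m = 1.581×10^8 Pa = 22936 psi
andesite: 2570 kg/m³ × 9.8 m/s² × 1494 m = 3.763×10^7 Pa = 5457 psi
dunite: 3240 kg/m³ × 9.8 m/s² × 32664 m = 1.037×10^9 Pa = 1.504×10^5 psi
peridotite: 3240 kg/m³ × 9.8 m/s² × 51175 m = 1.625×10^9 Pa = 2.357×10^5 psi
Total = 887.9 + 22936 + 5457 + 1.504×10^5 + 2.357×10^5 = 4.1538×10^5 psi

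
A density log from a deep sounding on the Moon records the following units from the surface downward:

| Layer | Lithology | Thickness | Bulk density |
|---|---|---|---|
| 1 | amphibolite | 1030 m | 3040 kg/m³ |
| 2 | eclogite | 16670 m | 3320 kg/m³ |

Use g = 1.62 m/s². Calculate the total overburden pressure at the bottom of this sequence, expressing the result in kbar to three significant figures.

amphibolite: 3040 kg/m³ × 1.62 m/s² × 1030 m = 5.073×10^6 Pa = 0.05073 kbar
eclogite: 3320 kg/m³ × 1.62 m/s² × 16670 m = 8.966×10^7 Pa = 0.8966 kbar
Total = 0.05073 + 0.8966 = 0.94730 kbar

0.947 kbar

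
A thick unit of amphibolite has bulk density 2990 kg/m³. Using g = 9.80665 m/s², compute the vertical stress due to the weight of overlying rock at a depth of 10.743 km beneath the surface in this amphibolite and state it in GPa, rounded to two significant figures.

0.32 GPa

amphibolite: 2990 kg/m³ × 9.80665 m/s² × 10743 m = 3.150×10^8 Pa = 0.3150 GPa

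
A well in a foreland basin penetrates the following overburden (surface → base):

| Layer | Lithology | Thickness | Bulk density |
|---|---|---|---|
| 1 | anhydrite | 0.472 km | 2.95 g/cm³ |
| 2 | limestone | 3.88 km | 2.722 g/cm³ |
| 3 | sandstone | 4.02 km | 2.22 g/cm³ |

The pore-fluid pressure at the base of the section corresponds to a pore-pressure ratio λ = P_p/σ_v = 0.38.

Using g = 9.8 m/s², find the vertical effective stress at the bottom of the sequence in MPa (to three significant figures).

Overburden (lithostatic) stress σ_v:
anhydrite: 2950 kg/m³ × 9.8 m/s² × 472 m = 1.365×10^7 Pa = 13.65 MPa
limestone: 2722 kg/m³ × 9.8 m/s² × 3880 m = 1.035×10^8 Pa = 103.5 MPa
sandstone: 2220 kg/m³ × 9.8 m/s² × 4020 m = 8.746×10^7 Pa = 87.46 MPa
Total = 13.65 + 103.5 + 87.46 = 204.61 MPa
Pore pressure P_p = λ·σ_v = 0.38 × 204.6 MPa = 77.75 MPa
Effective stress σ' = σ_v − P_p = 204.6 − 77.75 = 126.86 MPa

127 MPa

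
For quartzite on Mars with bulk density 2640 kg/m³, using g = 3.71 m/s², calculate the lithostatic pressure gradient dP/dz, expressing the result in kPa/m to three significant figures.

9.79 kPa/m

dP/dz = ρg = 2640 kg/m³ × 3.71 m/s² = 9794.4 Pa/m
= 9794.4 Pa/m × (1 kPa/m / 1000.0 Pa/m) = 9.7944 kPa/m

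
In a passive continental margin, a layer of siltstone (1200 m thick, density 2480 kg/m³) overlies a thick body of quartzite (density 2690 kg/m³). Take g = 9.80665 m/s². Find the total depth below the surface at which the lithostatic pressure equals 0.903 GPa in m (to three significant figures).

34300 m

Pressure at base of upper layers: 2480×9.80665×1200 = 2.918×10^7 Pa = 0.02918 GPa
Remaining pressure to be supplied by quartzite: 9.030×10^8 − 2.918×10^7 = 8.738×10^8 Pa
Additional depth in quartzite = 8.738×10^8 Pa / (2690 kg/m³ × 9.80665 m/s²) = 33124 m
Total depth = 1200 m + 33124 m = 34324 m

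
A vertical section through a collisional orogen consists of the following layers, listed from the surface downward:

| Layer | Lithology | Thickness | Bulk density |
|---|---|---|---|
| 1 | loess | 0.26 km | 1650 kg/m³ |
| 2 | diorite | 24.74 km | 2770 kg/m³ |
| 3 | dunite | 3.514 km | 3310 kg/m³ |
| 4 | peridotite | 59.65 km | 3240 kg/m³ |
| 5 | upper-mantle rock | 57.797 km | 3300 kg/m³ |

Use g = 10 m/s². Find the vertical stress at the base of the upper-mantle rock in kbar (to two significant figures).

loess: 1650 kg/m³ × 10 m/s² × 260 m = 4.290×10^6 Pa = 0.04290 kbar
diorite: 2770 kg/m³ × 10 m/s² × 24740 m = 6.853×10^8 Pa = 6.853 kbar
dunite: 3310 kg/m³ × 10 m/s² × 3514 m = 1.163×10^8 Pa = 1.163 kbar
peridotite: 3240 kg/m³ × 10 m/s² × 59650 m = 1.933×10^9 Pa = 19.33 kbar
upper-mantle rock: 3300 kg/m³ × 10 m/s² × 57797 m = 1.907×10^9 Pa = 19.07 kbar
Total = 0.04290 + 6.853 + 1.163 + 19.33 + 19.07 = 46.459 kbar

46 kbar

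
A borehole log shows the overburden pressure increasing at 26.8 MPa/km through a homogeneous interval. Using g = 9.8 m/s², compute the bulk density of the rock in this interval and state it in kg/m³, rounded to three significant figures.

ρ = (dP/dz)/g = 26.8 MPa/km / 9.8 m/s² = 26800 Pa/m / 9.8 m/s² = 2734.7 kg/m³

2730 kg/m³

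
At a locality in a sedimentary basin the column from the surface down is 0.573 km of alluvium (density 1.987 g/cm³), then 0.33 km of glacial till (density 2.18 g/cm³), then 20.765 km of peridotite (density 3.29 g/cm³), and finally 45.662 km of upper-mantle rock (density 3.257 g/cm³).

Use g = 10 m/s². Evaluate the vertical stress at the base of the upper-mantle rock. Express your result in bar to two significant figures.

22000 bar

alluvium: 1987 kg/m³ × 10 m/s² × 573 m = 1.139×10^7 Pa = 113.9 bar
glacial till: 2180 kg/m³ × 10 m/s² × 330 m = 7.194×10^6 Pa = 71.94 bar
peridotite: 3290 kg/m³ × 10 m/s² × 20765 m = 6.832×10^8 Pa = 6832 bar
upper-mantle rock: 3257 kg/m³ × 10 m/s² × 45662 m = 1.487×10^9 Pa = 14872 bar
Total = 113.9 + 71.94 + 6832 + 14872 = 21890 bar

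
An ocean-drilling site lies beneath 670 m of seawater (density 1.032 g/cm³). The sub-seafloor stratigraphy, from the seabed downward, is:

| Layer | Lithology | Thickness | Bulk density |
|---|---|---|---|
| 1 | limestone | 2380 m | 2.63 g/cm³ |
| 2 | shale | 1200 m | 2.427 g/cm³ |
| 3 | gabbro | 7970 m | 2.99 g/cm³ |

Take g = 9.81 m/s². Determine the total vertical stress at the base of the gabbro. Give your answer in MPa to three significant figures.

seawater: 1032 kg/m³ × 9.81 m/s² × 670 m = 6.783×10^6 Pa = 6.783 MPa
limestone: 2630 kg/m³ × 9.81 m/s² × 2380 m = 6.140×10^7 Pa = 61.40 MPa
shale: 2427 kg/m³ × 9.81 m/s² × 1200 m = 2.857×10^7 Pa = 28.57 MPa
gabbro: 2990 kg/m³ × 9.81 m/s² × 7970 m = 2.338×10^8 Pa = 233.8 MPa
Total = 6.783 + 61.40 + 28.57 + 233.8 = 330.53 MPa

331 MPa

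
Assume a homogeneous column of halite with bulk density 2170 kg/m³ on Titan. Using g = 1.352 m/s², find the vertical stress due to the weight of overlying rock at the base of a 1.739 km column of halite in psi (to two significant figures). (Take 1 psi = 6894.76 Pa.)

740 psi

halite: 2170 kg/m³ × 1.352 m/s² × 1739 m = 5.102×10^6 Pa = 740.0 psi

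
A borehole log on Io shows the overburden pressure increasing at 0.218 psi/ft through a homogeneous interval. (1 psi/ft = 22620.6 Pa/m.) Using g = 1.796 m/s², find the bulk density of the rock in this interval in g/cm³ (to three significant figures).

2.75 g/cm³

ρ = (dP/dz)/g = 0.218 psi/ft / 1.796 m/s² = 4931.3 Pa/m / 1.796 m/s² = 2745.7 kg/m³
= 2.746 g/cm³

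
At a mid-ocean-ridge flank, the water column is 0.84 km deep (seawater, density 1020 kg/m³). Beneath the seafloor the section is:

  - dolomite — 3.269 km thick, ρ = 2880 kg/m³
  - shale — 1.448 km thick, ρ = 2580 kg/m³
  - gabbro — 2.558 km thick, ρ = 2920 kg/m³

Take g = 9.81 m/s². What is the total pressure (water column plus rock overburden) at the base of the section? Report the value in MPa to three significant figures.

211 MPa

seawater: 1020 kg/m³ × 9.81 m/s² × 840 m = 8.405×10^6 Pa = 8.405 MPa
dolomite: 2880 kg/m³ × 9.81 m/s² × 3269 m = 9.236×10^7 Pa = 92.36 MPa
shale: 2580 kg/m³ × 9.81 m/s² × 1448 m = 3.665×10^7 Pa = 36.65 MPa
gabbro: 2920 kg/m³ × 9.81 m/s² × 2558 m = 7.327×10^7 Pa = 73.27 MPa
Total = 8.405 + 92.36 + 36.65 + 73.27 = 210.69 MPa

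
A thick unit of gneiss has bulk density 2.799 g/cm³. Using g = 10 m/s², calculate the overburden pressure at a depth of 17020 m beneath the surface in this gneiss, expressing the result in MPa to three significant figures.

gneiss: 2799 kg/m³ × 10 m/s² × 17020 m = 4.764×10^8 Pa = 476.4 MPa

476 MPa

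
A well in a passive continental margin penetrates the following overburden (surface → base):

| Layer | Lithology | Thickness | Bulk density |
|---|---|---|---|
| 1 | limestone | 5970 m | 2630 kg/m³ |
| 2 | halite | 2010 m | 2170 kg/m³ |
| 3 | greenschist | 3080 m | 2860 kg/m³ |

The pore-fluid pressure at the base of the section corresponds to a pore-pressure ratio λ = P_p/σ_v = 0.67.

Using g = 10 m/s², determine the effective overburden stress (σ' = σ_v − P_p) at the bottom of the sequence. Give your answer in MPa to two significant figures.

Overburden (lithostatic) stress σ_v:
limestone: 2630 kg/m³ × 10 m/s² × 5970 m = 1.570×10^8 Pa = 157.0 MPa
halite: 2170 kg/m³ × 10 m/s² × 2010 m = 4.362×10^7 Pa = 43.62 MPa
greenschist: 2860 kg/m³ × 10 m/s² × 3080 m = 8.809×10^7 Pa = 88.09 MPa
Total = 157.0 + 43.62 + 88.09 = 288.72 MPa
Pore pressure P_p = λ·σ_v = 0.67 × 288.7 MPa = 193.4 MPa
Effective stress σ' = σ_v − P_p = 288.7 − 193.4 = 95.276 MPa

95 MPa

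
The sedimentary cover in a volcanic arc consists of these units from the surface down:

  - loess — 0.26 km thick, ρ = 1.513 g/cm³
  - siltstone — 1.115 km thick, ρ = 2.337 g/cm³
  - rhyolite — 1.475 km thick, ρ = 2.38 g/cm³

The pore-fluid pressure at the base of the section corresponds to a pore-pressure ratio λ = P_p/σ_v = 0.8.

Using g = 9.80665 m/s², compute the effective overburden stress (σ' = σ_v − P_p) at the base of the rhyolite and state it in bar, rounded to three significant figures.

Overburden (lithostatic) stress σ_v:
loess: 1513 kg/m³ × 9.80665 m/s² × 260 m = 3.858×10^6 Pa = 3.858 MPa
siltstone: 2337 kg/m³ × 9.80665 m/s² × 1115 m = 2.555×10^7 Pa = 25.55 MPa
rhyolite: 2380 kg/m³ × 9.80665 m/s² × 1475 m = 3.443×10^7 Pa = 34.43 MPa
Total = 3.858 + 25.55 + 34.43 = 63.838 MPa
Pore pressure P_p = λ·σ_v = 0.8 × 63.84 MPa = 51.07 MPa
Effective stress σ' = σ_v − P_p = 63.84 − 51.07 = 12.768 MPa = 127.68 bar

128 bar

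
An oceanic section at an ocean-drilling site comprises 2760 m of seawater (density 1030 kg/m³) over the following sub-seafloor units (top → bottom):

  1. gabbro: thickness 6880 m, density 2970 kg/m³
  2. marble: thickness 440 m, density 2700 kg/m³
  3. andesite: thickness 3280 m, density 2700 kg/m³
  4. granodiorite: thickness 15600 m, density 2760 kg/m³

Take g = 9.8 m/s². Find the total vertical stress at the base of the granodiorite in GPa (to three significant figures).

0.748 GPa

seawater: 1030 kg/m³ × 9.8 m/s² × 2760 m = 2.786×10^7 Pa = 0.02786 GPa
gabbro: 2970 kg/m³ × 9.8 m/s² × 6880 m = 2.002×10^8 Pa = 0.2002 GPa
marble: 2700 kg/m³ × 9.8 m/s² × 440 m = 1.164×10^7 Pa = 0.01164 GPa
andesite: 2700 kg/m³ × 9.8 m/s² × 3280 m = 8.679×10^7 Pa = 0.08679 GPa
granodiorite: 2760 kg/m³ × 9.8 m/s² × 15600 m = 4.219×10^8 Pa = 0.4219 GPa
Total = 0.02786 + 0.2002 + 0.01164 + 0.08679 + 0.4219 = 0.74849 GPa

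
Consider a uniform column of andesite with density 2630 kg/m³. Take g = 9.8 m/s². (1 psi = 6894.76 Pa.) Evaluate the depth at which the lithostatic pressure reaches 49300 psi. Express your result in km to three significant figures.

13.2 km

h = P/(ρg) = 49300 psi / (2630 kg/m³ × 9.8 m/s²) = 3.399×10^8 Pa / 25774 Pa/m = 13188 m
= 13.188 km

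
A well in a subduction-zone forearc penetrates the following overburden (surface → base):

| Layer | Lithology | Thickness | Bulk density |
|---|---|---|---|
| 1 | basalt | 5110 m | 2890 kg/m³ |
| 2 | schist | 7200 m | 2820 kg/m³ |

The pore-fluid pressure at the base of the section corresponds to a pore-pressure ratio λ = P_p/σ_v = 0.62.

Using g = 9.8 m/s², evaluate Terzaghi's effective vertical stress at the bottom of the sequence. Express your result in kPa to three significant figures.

131000 kPa

Overburden (lithostatic) stress σ_v:
basalt: 2890 kg/m³ × 9.8 m/s² × 5110 m = 1.447×10^8 Pa = 144.7 MPa
schist: 2820 kg/m³ × 9.8 m/s² × 7200 m = 1.990×10^8 Pa = 199.0 MPa
Total = 144.7 + 199.0 = 343.70 MPa
Pore pressure P_p = λ·σ_v = 0.62 × 343.7 MPa = 213.1 MPa
Effective stress σ' = σ_v − P_p = 343.7 − 213.1 = 130.61 MPa = 1.3061×10^5 kPa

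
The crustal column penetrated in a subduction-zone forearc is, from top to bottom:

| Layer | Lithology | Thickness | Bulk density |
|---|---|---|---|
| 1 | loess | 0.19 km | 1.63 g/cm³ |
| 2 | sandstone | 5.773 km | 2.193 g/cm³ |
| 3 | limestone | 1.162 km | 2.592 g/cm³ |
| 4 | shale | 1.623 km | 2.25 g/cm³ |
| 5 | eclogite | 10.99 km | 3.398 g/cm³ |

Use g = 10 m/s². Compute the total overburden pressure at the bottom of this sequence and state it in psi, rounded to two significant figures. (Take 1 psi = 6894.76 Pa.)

83000 psi

loess: 1630 kg/m³ × 10 m/s² × 190 m = 3.097×10^6 Pa = 449.2 psi
sandstone: 2193 kg/m³ × 10 m/s² × 5773 m = 1.266×10^8 Pa = 18362 psi
limestone: 2592 kg/m³ × 10 m/s² × 1162 m = 3.012×10^7 Pa = 4368 psi
shale: 2250 kg/m³ × 10 m/s² × 1623 m = 3.652×10^7 Pa = 5296 psi
eclogite: 3398 kg/m³ × 10 m/s² × 10990 m = 3.734×10^8 Pa = 54163 psi
Total = 449.2 + 18362 + 4368 + 5296 + 54163 = 82639 psi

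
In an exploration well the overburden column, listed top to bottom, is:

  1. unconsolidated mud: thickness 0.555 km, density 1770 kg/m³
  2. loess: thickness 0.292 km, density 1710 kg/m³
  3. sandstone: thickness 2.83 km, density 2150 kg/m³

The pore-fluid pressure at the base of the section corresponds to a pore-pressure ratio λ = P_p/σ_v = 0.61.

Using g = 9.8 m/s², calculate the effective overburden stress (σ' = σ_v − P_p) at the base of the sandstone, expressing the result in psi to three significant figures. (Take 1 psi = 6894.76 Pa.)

4190 psi

Overburden (lithostatic) stress σ_v:
unconsolidated mud: 1770 kg/m³ × 9.8 m/s² × 555 m = 9.627×10^6 Pa = 9.627 MPa
loess: 1710 kg/m³ × 9.8 m/s² × 292 m = 4.893×10^6 Pa = 4.893 MPa
sandstone: 2150 kg/m³ × 9.8 m/s² × 2830 m = 5.963×10^7 Pa = 59.63 MPa
Total = 9.627 + 4.893 + 59.63 = 74.148 MPa
Pore pressure P_p = λ·σ_v = 0.61 × 74.15 MPa = 45.23 MPa
Effective stress σ' = σ_v − P_p = 74.15 − 45.23 = 28.918 MPa = 4194.2 psi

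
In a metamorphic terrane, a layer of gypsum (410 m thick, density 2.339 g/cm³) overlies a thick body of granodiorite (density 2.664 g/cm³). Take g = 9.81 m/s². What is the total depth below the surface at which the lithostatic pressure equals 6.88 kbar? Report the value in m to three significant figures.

26400 m

Pressure at base of upper layers: 2339×9.81×410 = 9.408×10^6 Pa = 0.09408 kbar
Remaining pressure to be supplied by granodiorite: 6.880×10^8 − 9.408×10^6 = 6.786×10^8 Pa
Additional depth in granodiorite = 6.786×10^8 Pa / (2664 kg/m³ × 9.81 m/s²) = 25966 m
Total depth = 410 m + 25966 m = 26376 m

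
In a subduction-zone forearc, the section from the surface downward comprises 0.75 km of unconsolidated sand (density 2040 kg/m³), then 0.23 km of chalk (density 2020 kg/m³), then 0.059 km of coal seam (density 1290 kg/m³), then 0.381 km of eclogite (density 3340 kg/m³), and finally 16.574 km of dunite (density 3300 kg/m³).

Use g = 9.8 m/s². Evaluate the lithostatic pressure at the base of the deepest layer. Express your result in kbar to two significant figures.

unconsolidated sand: 2040 kg/m³ × 9.8 m/s² × 750 m = 1.499×10^7 Pa = 0.1499 kbar
chalk: 2020 kg/m³ × 9.8 m/s² × 230 m = 4.553×10^6 Pa = 0.04553 kbar
coal seam: 1290 kg/m³ × 9.8 m/s² × 59 m = 7.459×10^5 Pa = 7.459×10^-3 kbar
eclogite: 3340 kg/m³ × 9.8 m/s² × 381 m = 1.247×10^7 Pa = 0.1247 kbar
dunite: 3300 kg/m³ × 9.8 m/s² × 16574 m = 5.360×10^8 Pa = 5.360 kbar
Total = 0.1499 + 0.04553 + 7.459×10^-3 + 0.1247 + 5.360 = 5.6877 kbar

5.7 kbar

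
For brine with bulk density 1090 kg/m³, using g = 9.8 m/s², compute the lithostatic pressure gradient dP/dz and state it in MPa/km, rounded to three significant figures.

10.7 MPa/km

dP/dz = ρg = 1090 kg/m³ × 9.8 m/s² = 10682 Pa/m
= 10682 Pa/m × (1 MPa/km / 1000.0 Pa/m) = 10.682 MPa/km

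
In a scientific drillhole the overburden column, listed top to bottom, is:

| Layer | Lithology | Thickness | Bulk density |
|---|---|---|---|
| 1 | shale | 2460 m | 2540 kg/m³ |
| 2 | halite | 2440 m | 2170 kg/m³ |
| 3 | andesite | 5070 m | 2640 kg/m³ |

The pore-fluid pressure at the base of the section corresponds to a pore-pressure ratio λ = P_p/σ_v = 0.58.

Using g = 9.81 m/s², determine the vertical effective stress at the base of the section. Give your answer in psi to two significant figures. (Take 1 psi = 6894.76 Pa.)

15000 psi

Overburden (lithostatic) stress σ_v:
shale: 2540 kg/m³ × 9.81 m/s² × 2460 m = 6.130×10^7 Pa = 61.30 MPa
halite: 2170 kg/m³ × 9.81 m/s² × 2440 m = 5.194×10^7 Pa = 51.94 MPa
andesite: 2640 kg/m³ × 9.81 m/s² × 5070 m = 1.313×10^8 Pa = 131.3 MPa
Total = 61.30 + 51.94 + 131.3 = 244.54 MPa
Pore pressure P_p = λ·σ_v = 0.58 × 244.5 MPa = 141.8 MPa
Effective stress σ' = σ_v − P_p = 244.5 − 141.8 = 102.71 MPa = 14897 psi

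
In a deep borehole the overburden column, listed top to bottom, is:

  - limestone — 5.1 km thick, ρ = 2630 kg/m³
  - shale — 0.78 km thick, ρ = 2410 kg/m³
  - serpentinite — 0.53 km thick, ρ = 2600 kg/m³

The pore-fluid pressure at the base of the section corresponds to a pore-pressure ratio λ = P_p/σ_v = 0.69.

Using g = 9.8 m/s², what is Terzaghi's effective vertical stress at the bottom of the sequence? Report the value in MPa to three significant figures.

50.6 MPa

Overburden (lithostatic) stress σ_v:
limestone: 2630 kg/m³ × 9.8 m/s² × 5100 m = 1.314×10^8 Pa = 131.4 MPa
shale: 2410 kg/m³ × 9.8 m/s² × 780 m = 1.842×10^7 Pa = 18.42 MPa
serpentinite: 2600 kg/m³ × 9.8 m/s² × 530 m = 1.350×10^7 Pa = 13.50 MPa
Total = 131.4 + 18.42 + 13.50 = 163.37 MPa
Pore pressure P_p = λ·σ_v = 0.69 × 163.4 MPa = 112.7 MPa
Effective stress σ' = σ_v − P_p = 163.4 − 112.7 = 50.646 MPa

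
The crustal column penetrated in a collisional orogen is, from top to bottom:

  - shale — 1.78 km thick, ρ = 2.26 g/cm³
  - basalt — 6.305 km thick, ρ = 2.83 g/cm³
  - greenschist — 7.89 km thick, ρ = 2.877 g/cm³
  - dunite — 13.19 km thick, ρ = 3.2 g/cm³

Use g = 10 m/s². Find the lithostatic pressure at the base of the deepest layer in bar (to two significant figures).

shale: 2260 kg/m³ × 10 m/s² × 1780 m = 4.023×10^7 Pa = 402.3 bar
basalt: 2830 kg/m³ × 10 m/s² × 6305 m = 1.784×10^8 Pa = 1784 bar
greenschist: 2877 kg/m³ × 10 m/s² × 7890 m = 2.270×10^8 Pa = 2270 bar
dunite: 3200 kg/m³ × 10 m/s² × 13190 m = 4.221×10^8 Pa = 4221 bar
Total = 402.3 + 1784 + 2270 + 4221 = 8677.3 bar

8700 bar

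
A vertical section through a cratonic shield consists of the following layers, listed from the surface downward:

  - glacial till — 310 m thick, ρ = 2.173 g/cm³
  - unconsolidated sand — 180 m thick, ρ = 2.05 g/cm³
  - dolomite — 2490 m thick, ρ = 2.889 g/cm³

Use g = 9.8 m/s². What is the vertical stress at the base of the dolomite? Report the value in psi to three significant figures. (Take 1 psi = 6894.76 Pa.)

11700 psi

glacial till: 2173 kg/m³ × 9.8 m/s² × 310 m = 6.602×10^6 Pa = 957.5 psi
unconsolidated sand: 2050 kg/m³ × 9.8 m/s² × 180 m = 3.616×10^6 Pa = 524.5 psi
dolomite: 2889 kg/m³ × 9.8 m/s² × 2490 m = 7.050×10^7 Pa = 10225 psi
Total = 957.5 + 524.5 + 10225 = 11707 psi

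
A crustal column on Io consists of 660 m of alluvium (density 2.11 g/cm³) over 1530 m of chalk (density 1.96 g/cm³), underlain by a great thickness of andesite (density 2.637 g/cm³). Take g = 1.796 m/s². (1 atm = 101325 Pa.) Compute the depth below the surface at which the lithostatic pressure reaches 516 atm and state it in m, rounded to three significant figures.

Pressure at base of upper layers: 2110×1.796×660 + 1960×1.796×1530 = 7.887×10^6 Pa = 77.84 atm
Remaining pressure to be supplied by andesite: 5.228×10^7 − 7.887×10^6 = 4.440×10^7 Pa
Additional depth in andesite = 4.440×10^7 Pa / (2637 kg/m³ × 1.796 m/s²) = 9374.2 m
Total depth = 2190 m + 9374.2 m = 11564 m

11600 m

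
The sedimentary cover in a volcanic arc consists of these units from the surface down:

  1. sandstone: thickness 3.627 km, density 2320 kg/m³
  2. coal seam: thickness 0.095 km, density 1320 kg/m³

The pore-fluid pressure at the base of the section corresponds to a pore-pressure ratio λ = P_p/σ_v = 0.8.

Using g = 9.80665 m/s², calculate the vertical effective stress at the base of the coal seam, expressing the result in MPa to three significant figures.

Overburden (lithostatic) stress σ_v:
sandstone: 2320 kg/m³ × 9.80665 m/s² × 3627 m = 8.252×10^7 Pa = 82.52 MPa
coal seam: 1320 kg/m³ × 9.80665 m/s² × 95 m = 1.230×10^6 Pa = 1.230 MPa
Total = 82.52 + 1.230 = 83.749 MPa
Pore pressure P_p = λ·σ_v = 0.8 × 83.75 MPa = 67.00 MPa
Effective stress σ' = σ_v − P_p = 83.75 − 67.00 = 16.750 MPa

16.7 MPa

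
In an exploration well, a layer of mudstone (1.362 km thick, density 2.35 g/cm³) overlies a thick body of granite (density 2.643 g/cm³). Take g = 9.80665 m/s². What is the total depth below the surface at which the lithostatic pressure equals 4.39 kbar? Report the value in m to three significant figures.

17100 m

Pressure at base of upper layers: 2350×9.80665×1362 = 3.139×10^7 Pa = 0.3139 kbar
Remaining pressure to be supplied by granite: 4.390×10^8 − 3.139×10^7 = 4.076×10^8 Pa
Additional depth in granite = 4.076×10^8 Pa / (2643 kg/m³ × 9.80665 m/s²) = 15726 m
Total depth = 1362 m + 15726 m = 17088 m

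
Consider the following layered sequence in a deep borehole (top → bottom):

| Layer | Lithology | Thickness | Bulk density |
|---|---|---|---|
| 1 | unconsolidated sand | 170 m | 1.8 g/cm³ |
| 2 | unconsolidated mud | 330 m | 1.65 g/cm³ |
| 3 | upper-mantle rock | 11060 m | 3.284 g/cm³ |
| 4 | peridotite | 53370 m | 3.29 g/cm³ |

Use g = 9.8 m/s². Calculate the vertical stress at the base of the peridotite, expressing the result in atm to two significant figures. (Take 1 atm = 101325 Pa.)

unconsolidated sand: 1800 kg/m³ × 9.8 m/s² × 170 m = 2.999×10^6 Pa = 29.60 atm
unconsolidated mud: 1650 kg/m³ × 9.8 m/s² × 330 m = 5.336×10^6 Pa = 52.66 atm
upper-mantle rock: 3284 kg/m³ × 9.8 m/s² × 11060 m = 3.559×10^8 Pa = 3513 atm
peridotite: 3290 kg/m³ × 9.8 m/s² × 53370 m = 1.721×10^9 Pa = 16983 atm
Total = 29.60 + 52.66 + 3513 + 16983 = 20578 atm

21000 atm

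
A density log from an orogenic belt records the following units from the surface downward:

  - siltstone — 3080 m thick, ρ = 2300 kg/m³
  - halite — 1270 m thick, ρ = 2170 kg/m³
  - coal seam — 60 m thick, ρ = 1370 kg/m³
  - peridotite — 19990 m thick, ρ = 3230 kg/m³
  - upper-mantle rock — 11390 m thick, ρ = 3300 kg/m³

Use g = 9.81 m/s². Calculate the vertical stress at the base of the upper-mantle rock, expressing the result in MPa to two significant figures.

1100 MPa

siltstone: 2300 kg/m³ × 9.81 m/s² × 3080 m = 6.949×10^7 Pa = 69.49 MPa
halite: 2170 kg/m³ × 9.81 m/s² × 1270 m = 2.704×10^7 Pa = 27.04 MPa
coal seam: 1370 kg/m³ × 9.81 m/s² × 60 m = 8.064×10^5 Pa = 0.8064 MPa
peridotite: 3230 kg/m³ × 9.81 m/s² × 19990 m = 6.334×10^8 Pa = 633.4 MPa
upper-mantle rock: 3300 kg/m³ × 9.81 m/s² × 11390 m = 3.687×10^8 Pa = 368.7 MPa
Total = 69.49 + 27.04 + 0.8064 + 633.4 + 368.7 = 1099.5 MPa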